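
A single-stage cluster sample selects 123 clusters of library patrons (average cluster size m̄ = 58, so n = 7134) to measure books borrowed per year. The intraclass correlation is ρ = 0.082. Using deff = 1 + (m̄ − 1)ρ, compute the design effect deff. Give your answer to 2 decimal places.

5.67

deff = 1 + (58 − 1)·0.082 = 1 + 4.674 = 5.674.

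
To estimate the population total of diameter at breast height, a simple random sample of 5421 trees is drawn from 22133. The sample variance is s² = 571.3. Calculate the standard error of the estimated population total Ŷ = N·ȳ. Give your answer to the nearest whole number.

6243

Var(Ŷ) = N²·Var(ȳ) = N²·(1 − n/N)·s²/n.
f = 5421/22133 = 0.24492839; Var(ȳ) = 0.75507161·571.3/5421 = 0.079574324.
Var(Ŷ) = 22133² · 0.079574324 = 3.8981049 × 10^7.
SE(Ŷ) = √(3.8981049 × 10^7) = 6243.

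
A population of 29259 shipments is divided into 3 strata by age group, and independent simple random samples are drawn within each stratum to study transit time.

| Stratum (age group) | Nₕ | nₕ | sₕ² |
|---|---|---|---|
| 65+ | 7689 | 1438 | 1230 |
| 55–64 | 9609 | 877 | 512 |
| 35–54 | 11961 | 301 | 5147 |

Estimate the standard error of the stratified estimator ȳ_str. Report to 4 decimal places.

1.7003

Var(ȳ_str) = Σₕ Wₕ²(1 − fₕ)sₕ²/nₕ with Wₕ = Nₕ/N, N = 29259.
65+: Wₕ = 0.26279094; term = 0.26279094²·(1 − 0.18702042)·1230/1438 = 0.048022706.
55–64: Wₕ = 0.32841177; term = 0.32841177²·(1 − 0.09126860)·512/877 = 0.057219404.
35–54: Wₕ = 0.40879729; term = 0.40879729²·(1 − 0.02516512)·5147/301 = 2.7857026.
Sum = 2.8909447.
SE = √(2.8909447) = 1.7003.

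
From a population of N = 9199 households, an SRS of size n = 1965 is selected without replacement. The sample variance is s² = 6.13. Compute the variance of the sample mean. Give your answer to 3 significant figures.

Under SRS without replacement, Var(ȳ) = (1 − f)·s²/n with f = n/N = 1965/9199 = 0.21361018.
Var(ȳ) = (1 − 0.21361018)·6.13/1965 = 0.78638982·0.0031195929 = 0.0024532161.

0.00245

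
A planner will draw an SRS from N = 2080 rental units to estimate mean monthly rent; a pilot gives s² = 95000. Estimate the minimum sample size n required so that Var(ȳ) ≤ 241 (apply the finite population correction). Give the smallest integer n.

Without fpc, n₀ = s²/D = 95000/241 = 394.1909.
With fpc, (1 − n/N)·s²/n ≤ D requires n ≥ n₀/(1 + n₀/N) = 394.1909/(1 + 394.1909/2080) = 331.3880.
Rounding up, n = 332.

332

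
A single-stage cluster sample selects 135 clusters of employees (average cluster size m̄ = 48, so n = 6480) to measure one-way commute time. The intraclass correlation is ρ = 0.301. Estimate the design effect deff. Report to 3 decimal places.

15.147

deff = 1 + (48 − 1)·0.301 = 1 + 14.147 = 15.147.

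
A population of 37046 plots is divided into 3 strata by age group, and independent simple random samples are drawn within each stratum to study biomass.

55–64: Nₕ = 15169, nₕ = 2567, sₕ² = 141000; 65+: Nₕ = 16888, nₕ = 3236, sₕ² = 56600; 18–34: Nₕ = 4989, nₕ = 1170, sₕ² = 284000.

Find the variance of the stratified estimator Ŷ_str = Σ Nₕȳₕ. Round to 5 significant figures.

Var(Ŷ_str) = Σₕ Nₕ²(1 − fₕ)sₕ²/nₕ.
55–64: 15169²·(1 − 2567/15169)·141000/2567 = 1.0500009 × 10^10.
65+: 16888²·(1 − 3236/16888)·56600/3236 = 4.0325747 × 10^9.
18–34: 4989²·(1 − 1170/4989)·284000/1170 = 4.6248286 × 10^9.
Sum = 1.9157412 × 10^10.

1.9157 × 10^10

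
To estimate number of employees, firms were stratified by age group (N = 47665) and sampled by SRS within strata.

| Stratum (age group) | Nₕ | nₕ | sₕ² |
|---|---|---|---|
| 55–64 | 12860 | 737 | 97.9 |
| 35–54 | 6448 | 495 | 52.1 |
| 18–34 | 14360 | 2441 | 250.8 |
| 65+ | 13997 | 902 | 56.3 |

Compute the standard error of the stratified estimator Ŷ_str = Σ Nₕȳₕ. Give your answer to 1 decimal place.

Var(Ŷ_str) = Σₕ Nₕ²(1 − fₕ)sₕ²/nₕ.
55–64: 12860²·(1 − 737/12860)·97.9/737 = 2.0709341 × 10^7.
35–54: 6448²·(1 − 495/6448)·52.1/495 = 4.0401123 × 10^6.
18–34: 14360²·(1 − 2441/14360)·250.8/2441 = 1.7585471 × 10^7.
65+: 13997²·(1 − 902/13997)·56.3/902 = 1.1440429 × 10^7.
Sum = 5.3775353 × 10^7.
SE = √(5.3775353 × 10^7) = 7333.2.

7333.2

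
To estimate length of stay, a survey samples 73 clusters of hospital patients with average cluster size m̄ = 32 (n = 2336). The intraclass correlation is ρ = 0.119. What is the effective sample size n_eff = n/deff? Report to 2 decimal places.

498.19

deff = 1 + (32 − 1)·0.119 = 1 + 3.689 = 4.689.
n_eff = 2336 / 4.689 = 498.19.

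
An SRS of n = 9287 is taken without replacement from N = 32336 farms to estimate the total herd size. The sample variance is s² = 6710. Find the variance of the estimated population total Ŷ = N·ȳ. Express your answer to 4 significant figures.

5.385 × 10^8

Var(Ŷ) = N²·Var(ȳ) = N²·(1 − n/N)·s²/n.
f = 9287/32336 = 0.28720312; Var(ȳ) = 0.71279688·6710/9287 = 0.51500668.
Var(Ŷ) = 32336² · 0.51500668 = 5.3849969 × 10^8.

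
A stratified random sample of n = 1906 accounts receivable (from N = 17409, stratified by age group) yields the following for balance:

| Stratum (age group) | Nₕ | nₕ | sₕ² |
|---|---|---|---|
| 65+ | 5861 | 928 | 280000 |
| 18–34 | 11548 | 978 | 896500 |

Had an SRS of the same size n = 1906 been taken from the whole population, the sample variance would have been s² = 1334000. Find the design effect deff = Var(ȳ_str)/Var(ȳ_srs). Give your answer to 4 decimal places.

0.6385

Var(ȳ_str) = Σ Wₕ²(1−fₕ)sₕ²/nₕ with Wₕ = Nₕ/17409:
  65+: (5861/17409)²·(1−928/5861)·280000/928 = 28.783609
  18–34: (11548/17409)²·(1−978/11548)·896500/978 = 369.18628
  → Var(ȳ_str) = 397.96989.
Var(ȳ_srs) = (1 − 1906/17409)·1334000/1906 = 623.26804.
deff = 397.96989 / 623.26804 = 0.6385.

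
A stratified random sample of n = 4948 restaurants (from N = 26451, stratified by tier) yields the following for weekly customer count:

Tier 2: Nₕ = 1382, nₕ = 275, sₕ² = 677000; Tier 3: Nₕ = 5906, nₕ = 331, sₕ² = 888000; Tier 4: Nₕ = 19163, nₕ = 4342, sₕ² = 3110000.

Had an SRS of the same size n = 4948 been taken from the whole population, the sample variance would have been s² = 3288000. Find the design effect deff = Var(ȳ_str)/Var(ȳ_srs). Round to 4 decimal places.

0.7819

Var(ȳ_str) = Σ Wₕ²(1−fₕ)sₕ²/nₕ with Wₕ = Nₕ/26451:
  Tier 2: (1382/26451)²·(1−275/1382)·677000/275 = 5.383038
  Tier 3: (5906/26451)²·(1−331/5906)·888000/331 = 126.25224
  Tier 4: (19163/26451)²·(1−4342/19163)·3110000/4342 = 290.75513
  → Var(ȳ_str) = 422.39041.
Var(ȳ_srs) = (1 − 4948/26451)·3288000/4948 = 540.20559.
deff = 422.39041 / 540.20559 = 0.7819.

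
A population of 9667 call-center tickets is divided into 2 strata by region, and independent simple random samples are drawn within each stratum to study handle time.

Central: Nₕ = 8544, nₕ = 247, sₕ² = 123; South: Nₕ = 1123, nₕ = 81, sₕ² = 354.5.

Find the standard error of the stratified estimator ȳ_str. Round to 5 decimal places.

0.65769

Var(ȳ_str) = Σₕ Wₕ²(1 − fₕ)sₕ²/nₕ with Wₕ = Nₕ/N, N = 9667.
Central: Wₕ = 0.88383159; term = 0.88383159²·(1 − 0.02890918)·123/247 = 0.37775224.
South: Wₕ = 0.11616841; term = 0.11616841²·(1 − 0.07212823)·354.5/81 = 0.054801855.
Sum = 0.4325541.
SE = √(0.4325541) = 0.65769.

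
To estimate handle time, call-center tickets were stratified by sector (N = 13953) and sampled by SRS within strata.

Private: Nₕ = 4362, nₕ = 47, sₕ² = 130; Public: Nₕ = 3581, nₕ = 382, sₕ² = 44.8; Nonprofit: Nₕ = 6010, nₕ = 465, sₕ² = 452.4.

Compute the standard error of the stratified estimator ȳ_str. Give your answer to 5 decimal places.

Var(ȳ_str) = Σₕ Wₕ²(1 − fₕ)sₕ²/nₕ with Wₕ = Nₕ/N, N = 13953.
Private: Wₕ = 0.31262094; term = 0.31262094²·(1 − 0.01077487)·130/47 = 0.26740946.
Public: Wₕ = 0.25664732; term = 0.25664732²·(1 − 0.10667411)·44.8/382 = 0.0069007775.
Nonprofit: Wₕ = 0.43073174; term = 0.43073174²·(1 − 0.07737105)·452.4/465 = 0.1665369.
Sum = 0.44084714.
SE = √(0.44084714) = 0.66396.

0.66396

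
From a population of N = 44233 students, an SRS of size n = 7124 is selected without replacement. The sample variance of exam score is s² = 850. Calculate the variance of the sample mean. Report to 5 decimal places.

Under SRS without replacement, Var(ȳ) = (1 − f)·s²/n with f = n/N = 7124/44233 = 0.16105622.
Var(ȳ) = (1 − 0.16105622)·850/7124 = 0.83894378·0.11931499 = 0.10009857.

0.10010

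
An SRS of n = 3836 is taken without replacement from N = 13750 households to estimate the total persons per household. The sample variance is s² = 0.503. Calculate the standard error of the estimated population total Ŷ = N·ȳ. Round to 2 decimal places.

133.70

Var(Ŷ) = N²·Var(ȳ) = N²·(1 − n/N)·s²/n.
f = 3836/13750 = 0.27898182; Var(ȳ) = 0.72101818·0.503/3836 = 9.4544355 × 10^-5.
Var(Ŷ) = 13750² · (9.4544355 × 10^-5) = 17874.792.
SE(Ŷ) = √(17874.792) = 133.70.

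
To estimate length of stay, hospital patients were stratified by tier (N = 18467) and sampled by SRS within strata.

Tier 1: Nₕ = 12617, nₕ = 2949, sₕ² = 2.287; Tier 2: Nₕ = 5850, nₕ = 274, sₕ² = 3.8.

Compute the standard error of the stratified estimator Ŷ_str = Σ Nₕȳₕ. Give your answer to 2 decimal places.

739.59

Var(Ŷ_str) = Σₕ Nₕ²(1 − fₕ)sₕ²/nₕ.
Tier 1: 12617²·(1 − 2949/12617)·2.287/2949 = 94598.475.
Tier 2: 5850²·(1 − 274/5850)·3.8/274 = 452388.61.
Sum = 546987.09.
SE = √(546987.09) = 739.59.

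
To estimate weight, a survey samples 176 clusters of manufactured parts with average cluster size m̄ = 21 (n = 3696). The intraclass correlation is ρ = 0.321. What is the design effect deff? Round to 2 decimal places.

7.42

deff = 1 + (21 − 1)·0.321 = 1 + 6.42 = 7.42.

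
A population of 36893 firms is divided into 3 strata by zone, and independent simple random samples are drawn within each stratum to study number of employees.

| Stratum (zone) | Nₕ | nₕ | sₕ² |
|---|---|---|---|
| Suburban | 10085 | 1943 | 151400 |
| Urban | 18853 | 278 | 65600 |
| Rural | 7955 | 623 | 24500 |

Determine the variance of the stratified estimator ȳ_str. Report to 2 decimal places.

Var(ȳ_str) = Σₕ Wₕ²(1 − fₕ)sₕ²/nₕ with Wₕ = Nₕ/N, N = 36893.
Suburban: Wₕ = 0.27335809; term = 0.27335809²·(1 − 0.19266237)·151400/1943 = 4.7008039.
Urban: Wₕ = 0.51101835; term = 0.51101835²·(1 − 0.01474566)·65600/278 = 60.712818.
Rural: Wₕ = 0.21562356; term = 0.21562356²·(1 − 0.07831552)·24500/623 = 1.685205.
Sum = 67.098827.

67.10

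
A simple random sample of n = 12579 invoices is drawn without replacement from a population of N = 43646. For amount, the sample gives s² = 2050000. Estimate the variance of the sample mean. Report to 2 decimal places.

116.00

Under SRS without replacement, Var(ȳ) = (1 − f)·s²/n with f = n/N = 12579/43646 = 0.28820510.
Var(ȳ) = (1 − 0.28820510)·2050000/12579 = 0.71179490·162.97003 = 116.00124.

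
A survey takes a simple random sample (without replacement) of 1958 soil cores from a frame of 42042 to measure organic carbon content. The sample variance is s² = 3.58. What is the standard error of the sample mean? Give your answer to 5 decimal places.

Under SRS without replacement, Var(ȳ) = (1 − f)·s²/n with f = n/N = 1958/42042 = 0.04657248.
Var(ȳ) = (1 − 0.04657248)·3.58/1958 = 0.95342752·0.0018283963 = 0.0017432434.
SE(ȳ) = √(0.0017432434) = 0.04175.

0.04175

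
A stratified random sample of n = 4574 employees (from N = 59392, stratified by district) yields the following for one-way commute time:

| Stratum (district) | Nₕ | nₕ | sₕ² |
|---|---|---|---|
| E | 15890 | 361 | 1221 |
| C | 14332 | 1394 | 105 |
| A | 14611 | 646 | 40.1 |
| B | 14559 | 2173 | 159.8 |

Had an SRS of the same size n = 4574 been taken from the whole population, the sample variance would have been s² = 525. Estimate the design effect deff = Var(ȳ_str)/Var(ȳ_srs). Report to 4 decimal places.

Var(ȳ_str) = Σ Wₕ²(1−fₕ)sₕ²/nₕ with Wₕ = Nₕ/59392:
  E: (15890/59392)²·(1−361/15890)·1221/361 = 0.23660284
  C: (14332/59392)²·(1−1394/14332)·105/1394 = 0.0039595385
  A: (14611/59392)²·(1−646/14611)·40.1/646 = 0.0035906811
  B: (14559/59392)²·(1−2173/14559)·159.8/2173 = 0.0037594453
  → Var(ȳ_str) = 0.2479125.
Var(ȳ_srs) = (1 − 4574/59392)·525/4574 = 0.10593961.
deff = 0.2479125 / 0.10593961 = 2.3401.

2.3401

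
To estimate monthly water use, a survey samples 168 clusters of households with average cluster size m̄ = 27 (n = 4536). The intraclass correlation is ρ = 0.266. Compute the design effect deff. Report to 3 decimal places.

7.916

deff = 1 + (27 − 1)·0.266 = 1 + 6.916 = 7.916.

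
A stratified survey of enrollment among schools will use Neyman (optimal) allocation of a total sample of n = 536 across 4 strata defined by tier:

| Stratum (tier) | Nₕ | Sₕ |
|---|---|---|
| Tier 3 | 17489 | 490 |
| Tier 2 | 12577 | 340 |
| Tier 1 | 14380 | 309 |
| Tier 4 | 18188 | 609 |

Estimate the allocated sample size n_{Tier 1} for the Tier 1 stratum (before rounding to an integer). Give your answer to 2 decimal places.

83.96

Neyman allocation: nₕ = n·NₕSₕ / Σⱼ NⱼSⱼ.
Σ NⱼSⱼ = 17489·490 + 12577·340 + 14380·309 + 18188·609 = 2.8365702 × 10^7.
n_{Tier 1} = 536·14380·309 / (2.8365702 × 10^7) = 83.96.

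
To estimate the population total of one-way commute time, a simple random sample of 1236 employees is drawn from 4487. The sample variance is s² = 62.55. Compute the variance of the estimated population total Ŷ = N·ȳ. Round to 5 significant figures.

Var(Ŷ) = N²·Var(ȳ) = N²·(1 − n/N)·s²/n.
f = 1236/4487 = 0.27546245; Var(ȳ) = 0.72453755·62.55/1236 = 0.036666524.
Var(Ŷ) = 4487² · 0.036666524 = 738213.32.

738210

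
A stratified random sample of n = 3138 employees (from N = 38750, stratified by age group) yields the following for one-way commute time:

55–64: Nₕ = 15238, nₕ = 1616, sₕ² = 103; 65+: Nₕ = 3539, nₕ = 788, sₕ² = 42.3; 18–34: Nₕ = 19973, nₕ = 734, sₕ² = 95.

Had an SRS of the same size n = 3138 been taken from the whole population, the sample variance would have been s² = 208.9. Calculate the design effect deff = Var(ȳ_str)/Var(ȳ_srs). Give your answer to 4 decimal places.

Var(ȳ_str) = Σ Wₕ²(1−fₕ)sₕ²/nₕ with Wₕ = Nₕ/38750:
  55–64: (15238/38750)²·(1−1616/15238)·103/1616 = 0.0088109208
  65+: (3539/38750)²·(1−788/3539)·42.3/788 = 3.480502 × 10^-4
  18–34: (19973/38750)²·(1−734/19973)·95/734 = 0.033121495
  → Var(ȳ_str) = 0.042280466.
Var(ȳ_srs) = (1 − 3138/38750)·208.9/3138 = 0.061180097.
deff = 0.042280466 / 0.061180097 = 0.6911.

0.6911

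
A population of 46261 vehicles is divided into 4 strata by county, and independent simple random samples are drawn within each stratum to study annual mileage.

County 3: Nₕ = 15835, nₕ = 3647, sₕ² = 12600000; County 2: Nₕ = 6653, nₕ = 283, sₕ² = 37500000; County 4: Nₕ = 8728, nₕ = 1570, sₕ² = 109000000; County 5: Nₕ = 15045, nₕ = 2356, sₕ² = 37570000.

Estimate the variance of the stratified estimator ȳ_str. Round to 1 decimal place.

6384.9

Var(ȳ_str) = Σₕ Wₕ²(1 − fₕ)sₕ²/nₕ with Wₕ = Nₕ/N, N = 46261.
County 3: Wₕ = 0.34229697; term = 0.34229697²·(1 − 0.23031260)·12600000/3647 = 311.56973.
County 2: Wₕ = 0.14381444; term = 0.14381444²·(1 − 0.04253720)·37500000/283 = 2624.0479.
County 4: Wₕ = 0.18866864; term = 0.18866864²·(1 − 0.17988084)·109000000/1570 = 2026.7643.
County 5: Wₕ = 0.32521995; term = 0.32521995²·(1 − 0.15659688)·37570000/2356 = 1422.5105.
Sum = 6384.8924.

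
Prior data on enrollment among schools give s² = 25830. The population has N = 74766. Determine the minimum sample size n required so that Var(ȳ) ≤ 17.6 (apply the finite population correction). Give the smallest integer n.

Without fpc, n₀ = s²/D = 25830/17.6 = 1467.6136.
With fpc, (1 − n/N)·s²/n ≤ D requires n ≥ n₀/(1 + n₀/N) = 1467.6136/(1 + 1467.6136/74766) = 1439.3598.
Rounding up, n = 1440.

1440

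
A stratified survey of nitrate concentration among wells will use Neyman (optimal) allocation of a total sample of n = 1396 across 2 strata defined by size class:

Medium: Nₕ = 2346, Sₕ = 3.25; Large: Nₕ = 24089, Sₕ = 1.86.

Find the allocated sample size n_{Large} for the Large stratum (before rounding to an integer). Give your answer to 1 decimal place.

Neyman allocation: nₕ = n·NₕSₕ / Σⱼ NⱼSⱼ.
Σ NⱼSⱼ = 2346·3.25 + 24089·1.86 = 52430.04.
n_{Large} = 1396·24089·1.86 / 52430.04 = 1193.0.

1193.0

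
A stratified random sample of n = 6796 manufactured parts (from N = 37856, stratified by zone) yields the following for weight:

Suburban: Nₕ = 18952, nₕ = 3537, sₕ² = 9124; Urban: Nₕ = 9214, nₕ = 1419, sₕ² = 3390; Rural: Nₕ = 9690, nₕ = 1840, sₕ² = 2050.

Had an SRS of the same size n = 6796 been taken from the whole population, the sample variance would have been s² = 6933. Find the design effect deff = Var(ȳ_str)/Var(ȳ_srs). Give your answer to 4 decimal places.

0.8420

Var(ȳ_str) = Σ Wₕ²(1−fₕ)sₕ²/nₕ with Wₕ = Nₕ/37856:
  Suburban: (18952/37856)²·(1−3537/18952)·9124/3537 = 0.52587115
  Urban: (9214/37856)²·(1−1419/9214)·3390/1419 = 0.11973254
  Rural: (9690/37856)²·(1−1840/9690)·2050/1840 = 0.0591371
  → Var(ȳ_str) = 0.70474079.
Var(ȳ_srs) = (1 − 6796/37856)·6933/6796 = 0.83701754.
deff = 0.70474079 / 0.83701754 = 0.8420.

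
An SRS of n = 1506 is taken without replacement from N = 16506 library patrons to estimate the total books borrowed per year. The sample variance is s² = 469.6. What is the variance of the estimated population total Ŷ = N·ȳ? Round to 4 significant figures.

Var(Ŷ) = N²·Var(ȳ) = N²·(1 − n/N)·s²/n.
f = 1506/16506 = 0.09123955; Var(ȳ) = 0.90876045·469.6/1506 = 0.28336913.
Var(Ŷ) = 16506² · 0.28336913 = 7.7203363 × 10^7.

7.720 × 10^7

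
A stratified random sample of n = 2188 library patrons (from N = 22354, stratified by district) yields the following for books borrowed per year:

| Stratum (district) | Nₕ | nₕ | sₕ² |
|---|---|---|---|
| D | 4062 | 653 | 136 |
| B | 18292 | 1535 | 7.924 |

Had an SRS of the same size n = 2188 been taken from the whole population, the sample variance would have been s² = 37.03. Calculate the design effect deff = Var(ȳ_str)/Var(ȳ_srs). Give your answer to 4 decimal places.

Var(ȳ_str) = Σ Wₕ²(1−fₕ)sₕ²/nₕ with Wₕ = Nₕ/22354:
  D: (4062/22354)²·(1−653/4062)·136/653 = 0.005771413
  B: (18292/22354)²·(1−1535/18292)·7.924/1535 = 0.003166526
  → Var(ȳ_str) = 0.008937939.
Var(ȳ_srs) = (1 − 2188/22354)·37.03/2188 = 0.015267605.
deff = 0.008937939 / 0.015267605 = 0.5854.

0.5854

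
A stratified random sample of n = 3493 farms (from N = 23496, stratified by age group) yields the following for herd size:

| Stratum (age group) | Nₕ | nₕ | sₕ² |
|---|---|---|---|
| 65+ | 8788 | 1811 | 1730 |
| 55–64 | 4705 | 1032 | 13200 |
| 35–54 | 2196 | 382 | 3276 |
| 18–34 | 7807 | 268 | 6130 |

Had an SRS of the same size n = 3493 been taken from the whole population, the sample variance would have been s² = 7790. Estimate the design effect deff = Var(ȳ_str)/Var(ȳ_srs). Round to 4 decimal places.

Var(ȳ_str) = Σ Wₕ²(1−fₕ)sₕ²/nₕ with Wₕ = Nₕ/23496:
  65+: (8788/23496)²·(1−1811/8788)·1730/1811 = 0.10609589
  55–64: (4705/23496)²·(1−1032/4705)·13200/1032 = 0.40039341
  35–54: (2196/23496)²·(1−382/2196)·3276/382 = 0.061881707
  18–34: (7807/23496)²·(1−268/7807)·6130/268 = 2.4385729
  → Var(ȳ_str) = 3.0069439.
Var(ȳ_srs) = (1 − 3493/23496)·7790/3493 = 1.8986288.
deff = 3.0069439 / 1.8986288 = 1.5837.

1.5837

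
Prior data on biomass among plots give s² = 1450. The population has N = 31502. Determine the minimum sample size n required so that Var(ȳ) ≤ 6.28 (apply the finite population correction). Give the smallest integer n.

Without fpc, n₀ = s²/D = 1450/6.28 = 230.8917.
With fpc, (1 − n/N)·s²/n ≤ D requires n ≥ n₀/(1 + n₀/N) = 230.8917/(1 + 230.8917/31502) = 229.2117.
Rounding up, n = 230.

230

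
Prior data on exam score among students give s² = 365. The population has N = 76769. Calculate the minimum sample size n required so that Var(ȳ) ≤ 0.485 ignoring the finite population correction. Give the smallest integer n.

753

Without fpc, n₀ = s²/D = 365/0.485 = 752.5773.
Rounding up, n = 753.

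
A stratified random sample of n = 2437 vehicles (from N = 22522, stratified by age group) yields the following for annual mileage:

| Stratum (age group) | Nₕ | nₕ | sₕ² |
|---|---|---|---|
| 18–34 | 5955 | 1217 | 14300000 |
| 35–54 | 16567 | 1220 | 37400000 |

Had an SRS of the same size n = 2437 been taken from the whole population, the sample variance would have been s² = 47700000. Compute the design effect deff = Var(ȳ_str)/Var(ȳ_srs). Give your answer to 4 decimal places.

0.9178

Var(ȳ_str) = Σ Wₕ²(1−fₕ)sₕ²/nₕ with Wₕ = Nₕ/22522:
  18–34: (5955/22522)²·(1−1217/5955)·14300000/1217 = 653.59448
  35–54: (16567/22522)²·(1−1220/16567)·37400000/1220 = 15366.156
  → Var(ȳ_str) = 16019.75.
Var(ȳ_srs) = (1 − 2437/22522)·47700000/2437 = 17455.317.
deff = 16019.75 / 17455.317 = 0.9178.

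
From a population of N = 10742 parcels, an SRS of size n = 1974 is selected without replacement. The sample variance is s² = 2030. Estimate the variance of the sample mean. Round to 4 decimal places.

Under SRS without replacement, Var(ȳ) = (1 − f)·s²/n with f = n/N = 1974/10742 = 0.18376466.
Var(ȳ) = (1 − 0.18376466)·2030/1974 = 0.81623534·1.0283688 = 0.83939095.

0.8394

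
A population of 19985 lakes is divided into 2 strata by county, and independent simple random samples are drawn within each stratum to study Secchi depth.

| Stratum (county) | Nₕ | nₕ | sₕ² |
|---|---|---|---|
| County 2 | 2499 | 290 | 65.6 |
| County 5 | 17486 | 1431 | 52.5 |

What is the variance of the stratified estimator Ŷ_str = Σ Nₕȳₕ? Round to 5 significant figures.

1.1548 × 10^7

Var(Ŷ_str) = Σₕ Nₕ²(1 − fₕ)sₕ²/nₕ.
County 2: 2499²·(1 − 290/2499)·65.6/290 = 1.2487279 × 10^6.
County 5: 17486²·(1 − 1431/17486)·52.5/1431 = 1.0299602 × 10^7.
Sum = 1.154833 × 10^7.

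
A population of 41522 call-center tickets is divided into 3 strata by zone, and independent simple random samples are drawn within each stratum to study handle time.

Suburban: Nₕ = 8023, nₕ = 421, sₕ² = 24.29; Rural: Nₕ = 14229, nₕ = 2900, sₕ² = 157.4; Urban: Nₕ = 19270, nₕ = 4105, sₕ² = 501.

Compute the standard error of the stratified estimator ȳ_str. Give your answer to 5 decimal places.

Var(ȳ_str) = Σₕ Wₕ²(1 − fₕ)sₕ²/nₕ with Wₕ = Nₕ/N, N = 41522.
Suburban: Wₕ = 0.19322287; term = 0.19322287²·(1 − 0.05247414)·24.29/421 = 0.0020410496.
Rural: Wₕ = 0.34268581; term = 0.34268581²·(1 − 0.20380912)·157.4/2900 = 0.0050747676.
Urban: Wₕ = 0.46409133; term = 0.46409133²·(1 − 0.21302543)·501/4105 = 0.020686745.
Sum = 0.027802562.
SE = √(0.027802562) = 0.16674.

0.16674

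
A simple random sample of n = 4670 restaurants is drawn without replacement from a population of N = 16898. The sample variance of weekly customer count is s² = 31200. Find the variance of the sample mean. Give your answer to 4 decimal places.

4.8346

Under SRS without replacement, Var(ȳ) = (1 − f)·s²/n with f = n/N = 4670/16898 = 0.27636407.
Var(ȳ) = (1 − 0.27636407)·31200/4670 = 0.72363593·6.6809422 = 4.8345698.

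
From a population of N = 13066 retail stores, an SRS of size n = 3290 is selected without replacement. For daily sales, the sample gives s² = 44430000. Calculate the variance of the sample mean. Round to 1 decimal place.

Under SRS without replacement, Var(ȳ) = (1 − f)·s²/n with f = n/N = 3290/13066 = 0.25179856.
Var(ȳ) = (1 − 0.25179856)·44430000/3290 = 0.74820144·13504.559 = 10104.131.

10104.1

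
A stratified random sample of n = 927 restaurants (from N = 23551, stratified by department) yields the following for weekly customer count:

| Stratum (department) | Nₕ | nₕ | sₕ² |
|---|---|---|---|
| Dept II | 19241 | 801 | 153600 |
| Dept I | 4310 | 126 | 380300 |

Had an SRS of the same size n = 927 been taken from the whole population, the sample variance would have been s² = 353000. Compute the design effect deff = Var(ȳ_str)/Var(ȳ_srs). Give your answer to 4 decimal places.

0.6036

Var(ȳ_str) = Σ Wₕ²(1−fₕ)sₕ²/nₕ with Wₕ = Nₕ/23551:
  Dept II: (19241/23551)²·(1−801/19241)·153600/801 = 122.66723
  Dept I: (4310/23551)²·(1−126/4310)·380300/126 = 98.130954
  → Var(ȳ_str) = 220.79818.
Var(ȳ_srs) = (1 − 927/23551)·353000/927 = 365.80953.
deff = 220.79818 / 365.80953 = 0.6036.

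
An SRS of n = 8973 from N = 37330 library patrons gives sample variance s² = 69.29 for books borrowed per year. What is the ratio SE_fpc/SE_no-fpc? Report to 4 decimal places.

f = n/N = 8973/37330 = 0.24036968.
SE_no-fpc = √(s²/n) = 0.087875224; SE_fpc = √((1−f)s²/n) = 0.076589211.
Ratio = √(1−f) = 0.87156774.

0.8716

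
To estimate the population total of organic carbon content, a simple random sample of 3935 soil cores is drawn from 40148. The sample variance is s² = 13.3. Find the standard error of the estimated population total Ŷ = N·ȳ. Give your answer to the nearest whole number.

Var(Ŷ) = N²·Var(ȳ) = N²·(1 − n/N)·s²/n.
f = 3935/40148 = 0.09801235; Var(ȳ) = 0.90198765·13.3/3935 = 0.0030486495.
Var(Ŷ) = 40148² · 0.0030486495 = 4.914002 × 10^6.
SE(Ŷ) = √(4.914002 × 10^6) = 2217.

2217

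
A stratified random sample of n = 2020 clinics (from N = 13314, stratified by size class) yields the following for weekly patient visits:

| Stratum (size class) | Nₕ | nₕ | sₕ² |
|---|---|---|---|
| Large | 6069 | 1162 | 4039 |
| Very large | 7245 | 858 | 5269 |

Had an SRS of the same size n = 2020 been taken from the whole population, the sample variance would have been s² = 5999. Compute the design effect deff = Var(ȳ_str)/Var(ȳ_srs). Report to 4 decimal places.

Var(ȳ_str) = Σ Wₕ²(1−fₕ)sₕ²/nₕ with Wₕ = Nₕ/13314:
  Large: (6069/13314)²·(1−1162/6069)·4039/1162 = 0.58396096
  Very large: (7245/13314)²·(1−858/7245)·5269/858 = 1.6030945
  → Var(ȳ_str) = 2.1870555.
Var(ȳ_srs) = (1 − 2020/13314)·5999/2020 = 2.5192236.
deff = 2.1870555 / 2.5192236 = 0.8681.

0.8681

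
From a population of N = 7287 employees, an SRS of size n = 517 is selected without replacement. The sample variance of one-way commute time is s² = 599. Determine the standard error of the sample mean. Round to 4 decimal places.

1.0375

Under SRS without replacement, Var(ȳ) = (1 − f)·s²/n with f = n/N = 517/7287 = 0.07094826.
Var(ȳ) = (1 − 0.07094826)·599/517 = 0.92905174·1.1586074 = 1.0764062.
SE(ȳ) = √(1.0764062) = 1.0375.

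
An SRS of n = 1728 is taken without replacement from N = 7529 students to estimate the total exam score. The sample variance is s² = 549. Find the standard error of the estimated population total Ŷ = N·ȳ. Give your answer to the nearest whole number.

3725

Var(Ŷ) = N²·Var(ȳ) = N²·(1 − n/N)·s²/n.
f = 1728/7529 = 0.22951255; Var(ȳ) = 0.77048745·549/1728 = 0.24479028.
Var(Ŷ) = 7529² · 0.24479028 = 1.3876143 × 10^7.
SE(Ŷ) = √(1.3876143 × 10^7) = 3725.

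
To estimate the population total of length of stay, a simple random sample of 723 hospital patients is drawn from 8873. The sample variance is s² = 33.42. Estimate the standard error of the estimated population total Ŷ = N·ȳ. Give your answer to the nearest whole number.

1828

Var(Ŷ) = N²·Var(ȳ) = N²·(1 − n/N)·s²/n.
f = 723/8873 = 0.08148315; Var(ȳ) = 0.91851685·33.42/723 = 0.042457584.
Var(Ŷ) = 8873² · 0.042457584 = 3.3426911 × 10^6.
SE(Ŷ) = √(3.3426911 × 10^6) = 1828.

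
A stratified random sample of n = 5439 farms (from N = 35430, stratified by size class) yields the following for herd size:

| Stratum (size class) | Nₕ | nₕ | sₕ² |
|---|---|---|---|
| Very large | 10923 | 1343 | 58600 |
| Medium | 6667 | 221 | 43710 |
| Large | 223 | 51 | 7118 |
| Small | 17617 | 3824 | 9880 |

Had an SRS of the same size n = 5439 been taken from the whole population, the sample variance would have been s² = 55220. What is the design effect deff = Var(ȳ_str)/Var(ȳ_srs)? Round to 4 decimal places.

1.2698

Var(ȳ_str) = Σ Wₕ²(1−fₕ)sₕ²/nₕ with Wₕ = Nₕ/35430:
  Very large: (10923/35430)²·(1−1343/10923)·58600/1343 = 3.6373638
  Medium: (6667/35430)²·(1−221/6667)·43710/221 = 6.7712209
  Large: (223/35430)²·(1−51/223)·7118/51 = 0.004264605
  Small: (17617/35430)²·(1−3824/17617)·9880/3824 = 0.50013523
  → Var(ȳ_str) = 10.912985.
Var(ȳ_srs) = (1 − 5439/35430)·55220/5439 = 8.5940354.
deff = 10.912985 / 8.5940354 = 1.2698.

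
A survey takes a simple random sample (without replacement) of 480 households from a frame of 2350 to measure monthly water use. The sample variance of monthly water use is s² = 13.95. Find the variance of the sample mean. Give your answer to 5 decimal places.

Under SRS without replacement, Var(ȳ) = (1 − f)·s²/n with f = n/N = 480/2350 = 0.20425532.
Var(ȳ) = (1 − 0.20425532)·13.95/480 = 0.79574468·0.0290625 = 0.02312633.

0.02313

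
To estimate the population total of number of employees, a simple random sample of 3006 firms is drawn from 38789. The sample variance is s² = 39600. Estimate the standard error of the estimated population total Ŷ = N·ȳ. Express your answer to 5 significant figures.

135220

Var(Ŷ) = N²·Var(ȳ) = N²·(1 − n/N)·s²/n.
f = 3006/38789 = 0.07749620; Var(ȳ) = 0.92250380·39600/3006 = 12.152745.
Var(Ŷ) = 38789² · 12.152745 = 1.8284856 × 10^10.
SE(Ŷ) = √(1.8284856 × 10^10) = 135220.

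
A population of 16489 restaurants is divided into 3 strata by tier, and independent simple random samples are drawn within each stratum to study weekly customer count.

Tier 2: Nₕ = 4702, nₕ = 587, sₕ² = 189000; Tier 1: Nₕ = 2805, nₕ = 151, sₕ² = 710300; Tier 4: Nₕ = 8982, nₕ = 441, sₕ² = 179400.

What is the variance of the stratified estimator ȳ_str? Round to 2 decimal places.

Var(ȳ_str) = Σₕ Wₕ²(1 − fₕ)sₕ²/nₕ with Wₕ = Nₕ/N, N = 16489.
Tier 2: Wₕ = 0.28515980; term = 0.28515980²·(1 − 0.12484049)·189000/587 = 22.913294.
Tier 1: Wₕ = 0.17011341; term = 0.17011341²·(1 − 0.05383244)·710300/151 = 128.79827.
Tier 4: Wₕ = 0.54472679; term = 0.54472679²·(1 − 0.04909820)·179400/441 = 114.78285.
Sum = 266.49441.

266.49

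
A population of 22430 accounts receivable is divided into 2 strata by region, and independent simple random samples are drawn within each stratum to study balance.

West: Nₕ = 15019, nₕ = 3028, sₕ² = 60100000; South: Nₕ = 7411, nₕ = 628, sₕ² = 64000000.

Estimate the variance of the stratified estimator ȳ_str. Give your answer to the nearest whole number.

Var(ȳ_str) = Σₕ Wₕ²(1 − fₕ)sₕ²/nₕ with Wₕ = Nₕ/N, N = 22430.
West: Wₕ = 0.66959429; term = 0.66959429²·(1 − 0.20161129)·60100000/3028 = 7104.8755.
South: Wₕ = 0.33040571; term = 0.33040571²·(1 − 0.08473890)·64000000/628 = 10182.641.
Sum = 17287.517.

17288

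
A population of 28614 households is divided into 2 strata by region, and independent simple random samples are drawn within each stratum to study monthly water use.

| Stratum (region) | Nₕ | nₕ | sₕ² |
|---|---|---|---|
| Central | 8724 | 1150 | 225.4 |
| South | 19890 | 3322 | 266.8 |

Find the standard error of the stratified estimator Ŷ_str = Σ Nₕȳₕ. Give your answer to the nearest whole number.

6278

Var(Ŷ_str) = Σₕ Nₕ²(1 − fₕ)sₕ²/nₕ.
Central: 8724²·(1 − 1150/8724)·225.4/1150 = 1.2950813 × 10^7.
South: 19890²·(1 − 3322/19890)·266.8/3322 = 2.6466168 × 10^7.
Sum = 3.9416981 × 10^7.
SE = √(3.9416981 × 10^7) = 6278.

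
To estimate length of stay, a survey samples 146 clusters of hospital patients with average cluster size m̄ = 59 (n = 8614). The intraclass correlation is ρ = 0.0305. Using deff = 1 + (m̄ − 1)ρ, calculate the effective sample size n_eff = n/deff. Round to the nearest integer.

deff = 1 + (59 − 1)·0.0305 = 1 + 1.769 = 2.769.
n_eff = 8614 / 2.769 = 3111.

3111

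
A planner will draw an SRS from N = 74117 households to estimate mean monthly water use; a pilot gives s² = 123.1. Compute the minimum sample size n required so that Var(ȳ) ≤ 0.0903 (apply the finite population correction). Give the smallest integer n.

1339

Without fpc, n₀ = s²/D = 123.1/0.0903 = 1363.2337.
With fpc, (1 − n/N)·s²/n ≤ D requires n ≥ n₀/(1 + n₀/N) = 1363.2337/(1 + 1363.2337/74117) = 1338.6126.
Rounding up, n = 1339.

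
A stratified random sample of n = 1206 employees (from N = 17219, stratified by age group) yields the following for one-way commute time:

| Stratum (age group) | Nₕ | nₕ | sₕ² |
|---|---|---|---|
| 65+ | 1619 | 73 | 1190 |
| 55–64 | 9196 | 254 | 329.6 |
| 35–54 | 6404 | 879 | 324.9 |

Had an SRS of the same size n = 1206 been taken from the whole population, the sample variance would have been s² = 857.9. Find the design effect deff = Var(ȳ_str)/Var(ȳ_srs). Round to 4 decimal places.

Var(ȳ_str) = Σ Wₕ²(1−fₕ)sₕ²/nₕ with Wₕ = Nₕ/17219:
  65+: (1619/17219)²·(1−73/1619)·1190/73 = 0.13761462
  55–64: (9196/17219)²·(1−254/9196)·329.6/254 = 0.35989123
  35–54: (6404/17219)²·(1−879/6404)·324.9/879 = 0.04410914
  → Var(ȳ_str) = 0.54161499.
Var(ȳ_srs) = (1 − 1206/17219)·857.9/1206 = 0.661537.
deff = 0.54161499 / 0.661537 = 0.8187.

0.8187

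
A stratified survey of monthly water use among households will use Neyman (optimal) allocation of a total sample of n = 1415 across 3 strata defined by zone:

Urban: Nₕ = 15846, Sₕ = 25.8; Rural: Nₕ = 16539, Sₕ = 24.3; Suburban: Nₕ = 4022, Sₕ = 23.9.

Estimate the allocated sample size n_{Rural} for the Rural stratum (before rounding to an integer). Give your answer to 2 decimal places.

627.10

Neyman allocation: nₕ = n·NₕSₕ / Σⱼ NⱼSⱼ.
Σ NⱼSⱼ = 15846·25.8 + 16539·24.3 + 4022·23.9 = 906850.3.
n_{Rural} = 1415·16539·24.3 / 906850.3 = 627.10.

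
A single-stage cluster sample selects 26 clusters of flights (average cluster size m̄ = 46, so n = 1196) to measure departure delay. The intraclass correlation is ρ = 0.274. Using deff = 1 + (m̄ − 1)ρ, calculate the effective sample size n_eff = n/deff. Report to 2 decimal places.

89.72

deff = 1 + (46 − 1)·0.274 = 1 + 12.33 = 13.33.
n_eff = 1196 / 13.33 = 89.72.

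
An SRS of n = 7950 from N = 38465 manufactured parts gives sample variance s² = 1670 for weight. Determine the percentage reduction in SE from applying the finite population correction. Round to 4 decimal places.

10.9316

f = n/N = 7950/38465 = 0.20668140.
SE_no-fpc = √(s²/n) = 0.45832619; SE_fpc = √((1−f)s²/n) = 0.40822396.
Ratio = √(1−f) = 0.89068434. Reduction = 100·(1 − 0.89068434) = 10.9316%.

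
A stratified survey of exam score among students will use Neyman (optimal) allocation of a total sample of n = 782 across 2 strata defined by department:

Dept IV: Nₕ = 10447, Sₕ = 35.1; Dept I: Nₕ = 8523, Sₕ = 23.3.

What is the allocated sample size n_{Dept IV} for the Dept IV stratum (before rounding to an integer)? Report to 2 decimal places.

Neyman allocation: nₕ = n·NₕSₕ / Σⱼ NⱼSⱼ.
Σ NⱼSⱼ = 10447·35.1 + 8523·23.3 = 565275.6.
n_{Dept IV} = 782·10447·35.1 / 565275.6 = 507.28.

507.28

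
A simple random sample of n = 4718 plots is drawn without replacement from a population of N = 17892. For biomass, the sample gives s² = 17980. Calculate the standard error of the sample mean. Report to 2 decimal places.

1.68

Under SRS without replacement, Var(ȳ) = (1 − f)·s²/n with f = n/N = 4718/17892 = 0.26369327.
Var(ȳ) = (1 − 0.26369327)·17980/4718 = 0.73630673·3.8109368 = 2.8060184.
SE(ȳ) = √(2.8060184) = 1.68.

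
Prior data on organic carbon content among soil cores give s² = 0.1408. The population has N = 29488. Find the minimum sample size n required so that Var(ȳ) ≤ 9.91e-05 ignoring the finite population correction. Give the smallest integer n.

Without fpc, n₀ = s²/D = 0.1408/9.91e-05 = 1420.7871.
Rounding up, n = 1421.

1421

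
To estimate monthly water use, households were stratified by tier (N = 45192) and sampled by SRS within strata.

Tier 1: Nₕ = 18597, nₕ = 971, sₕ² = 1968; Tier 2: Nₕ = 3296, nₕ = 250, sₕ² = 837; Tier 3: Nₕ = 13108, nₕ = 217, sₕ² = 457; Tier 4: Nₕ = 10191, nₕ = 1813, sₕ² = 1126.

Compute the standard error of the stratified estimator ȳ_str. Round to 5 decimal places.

0.73618

Var(ȳ_str) = Σₕ Wₕ²(1 − fₕ)sₕ²/nₕ with Wₕ = Nₕ/N, N = 45192.
Tier 1: Wₕ = 0.41151089; term = 0.41151089²·(1 − 0.05221272)·1968/971 = 0.32529651.
Tier 2: Wₕ = 0.07293326; term = 0.07293326²·(1 − 0.07584951)·837/250 = 0.01645809.
Tier 3: Wₕ = 0.29005134; term = 0.29005134²·(1 − 0.01655478)·457/217 = 0.17424342.
Tier 4: Wₕ = 0.22550451; term = 0.22550451²·(1 − 0.17790207)·1126/1813 = 0.025964181.
Sum = 0.5419622.
SE = √(0.5419622) = 0.73618.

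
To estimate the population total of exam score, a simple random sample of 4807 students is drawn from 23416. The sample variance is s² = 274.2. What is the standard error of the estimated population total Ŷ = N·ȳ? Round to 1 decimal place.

Var(Ŷ) = N²·Var(ȳ) = N²·(1 − n/N)·s²/n.
f = 4807/23416 = 0.20528698; Var(ȳ) = 0.79471302·274.2/4807 = 0.045331872.
Var(Ŷ) = 23416² · 0.045331872 = 2.4855876 × 10^7.
SE(Ŷ) = √(2.4855876 × 10^7) = 4985.6.

4985.6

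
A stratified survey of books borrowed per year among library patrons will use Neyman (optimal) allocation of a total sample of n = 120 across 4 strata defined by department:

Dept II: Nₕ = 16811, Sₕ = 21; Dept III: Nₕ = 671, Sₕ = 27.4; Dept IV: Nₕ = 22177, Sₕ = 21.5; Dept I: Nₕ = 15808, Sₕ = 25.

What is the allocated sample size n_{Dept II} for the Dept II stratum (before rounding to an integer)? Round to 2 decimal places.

34.07

Neyman allocation: nₕ = n·NₕSₕ / Σⱼ NⱼSⱼ.
Σ NⱼSⱼ = 16811·21 + 671·27.4 + 22177·21.5 + 15808·25 = 1.2434219 × 10^6.
n_{Dept II} = 120·16811·21 / (1.2434219 × 10^6) = 34.07.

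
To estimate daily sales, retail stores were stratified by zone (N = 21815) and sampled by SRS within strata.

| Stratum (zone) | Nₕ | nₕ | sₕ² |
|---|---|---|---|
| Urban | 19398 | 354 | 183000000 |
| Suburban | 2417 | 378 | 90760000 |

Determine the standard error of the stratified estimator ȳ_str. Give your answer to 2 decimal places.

635.43

Var(ȳ_str) = Σₕ Wₕ²(1 − fₕ)sₕ²/nₕ with Wₕ = Nₕ/N, N = 21815.
Urban: Wₕ = 0.88920468; term = 0.88920468²·(1 − 0.01824930)·183000000/354 = 401284.63.
Suburban: Wₕ = 0.11079532; term = 0.11079532²·(1 − 0.15639222)·90760000/378 = 2486.4866.
Sum = 403771.12.
SE = √(403771.12) = 635.43.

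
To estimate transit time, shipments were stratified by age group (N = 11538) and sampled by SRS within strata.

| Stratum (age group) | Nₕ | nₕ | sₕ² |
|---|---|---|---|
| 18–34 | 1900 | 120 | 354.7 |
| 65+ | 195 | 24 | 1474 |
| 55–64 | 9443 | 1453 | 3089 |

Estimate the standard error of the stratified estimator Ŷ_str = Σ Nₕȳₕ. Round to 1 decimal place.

Var(Ŷ_str) = Σₕ Nₕ²(1 − fₕ)sₕ²/nₕ.
18–34: 1900²·(1 − 120/1900)·354.7/120 = 9.9966283 × 10^6.
65+: 195²·(1 − 24/195)·1474/24 = 2.0479388 × 10^6.
55–64: 9443²·(1 − 1453/9443)·3089/1453 = 1.6040174 × 10^8.
Sum = 1.7244631 × 10^8.
SE = √(1.7244631 × 10^8) = 13131.9.

13131.9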